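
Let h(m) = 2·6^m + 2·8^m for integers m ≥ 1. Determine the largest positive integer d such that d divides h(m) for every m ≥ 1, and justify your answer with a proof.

d = 4

Computing the first values: h(1) = 28 and h(2) = 200; gcd(28, 200) = 4, so d ≤ 4.
We prove 4 | 2·6^m + 2·8^m for all m ≥ 1 by induction on m.
For the base case m = 1: h(1) = 28 = 4·(7), so 4 | h(1).
Inductive step: suppose the statement holds for some k ≥ 1, i.e. 4 | h(k). Then
h(k+1) − 8·h(k) = (2·6^(k+1) + 2·8^(k+1)) − 8·(2·6^k + 2·8^k) = (2)·6^k·(6 − 8) = (-4)·6^k. Since 4 | h(k) by the inductive hypothesis, 4 | 8·h(k); and 4 | -4 since -4 = 4·-1. Therefore 4 | h(k+1).
This completes the induction.
Therefore the largest such d is 4.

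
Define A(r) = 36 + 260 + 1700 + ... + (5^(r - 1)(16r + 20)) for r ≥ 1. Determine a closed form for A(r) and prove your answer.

A(r) = 4·5^r(r + 1) - 4

We claim A(r) = 4·5^r(r + 1) - 4 for all r ≥ 1.
Base case (r = 1): A(1) = 36, and the closed form gives 36. They agree.
Inductive step: suppose the statement holds for some j ≥ 1, so A(j) = 4·5^j(j + 1) - 4.
Then A(j+1) = A(j) + (5^j(16j + 36)) = (4·5^j(j + 1) - 4) + (5^j(16j + 36)).
Simplifying, A(j+1) = 20·5^j·j + 40·5^j - 4 = 4·5^(j+1)((j+1) + 1) - 4,
which is the closed form with r = j+1.
By the principle of mathematical induction, the result holds for all r ≥ 1.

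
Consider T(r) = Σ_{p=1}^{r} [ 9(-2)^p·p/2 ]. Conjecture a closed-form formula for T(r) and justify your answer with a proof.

We claim T(r) = (-2)^r(3r + 1) - 1 for all r ≥ 1.
When r = 1: T(1) = -9, and the closed form gives -9. They agree.
Inductive step: suppose the statement holds for some p ≥ 1, so T(p) = (-2)^p(3p + 1) - 1.
Then T(p+1) = T(p) + (9(-2)^p(-p - 1)) = ((-2)^p(3p + 1) - 1) + (9(-2)^p(-p - 1)).
Simplifying, T(p+1) = -6(-2)^p·p - 8(-2)^p - 1 = (-2)^(p+1)(3(p+1) + 1) - 1,
which is the closed form with r = p+1.
By induction, the statement is established for all r ≥ 1.

T(r) = (-2)^r(3r + 1) - 1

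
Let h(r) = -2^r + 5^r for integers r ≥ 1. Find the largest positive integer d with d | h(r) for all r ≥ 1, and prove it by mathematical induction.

d = 3

Computing the first values: h(1) = 3 and h(2) = 21; gcd(3, 21) = 3, so d ≤ 3.
We prove 3 | -2^r + 5^r for all r ≥ 1 by induction on r.
For the base case r = 1: h(1) = 3 = 3·(1), so 3 | h(1).
Inductive step: suppose the statement holds for some j ≥ 1, i.e. 3 | h(j). Then
5^{j+1} − 2^{j+1} = 5·5^j − 2·2^j = 5·(5^j − 2^j) + (3)·2^j. The first term is divisible by 3 by the inductive hypothesis, and the second term (3)·2^j is divisible by 3 since 3 | 3. Hence 3 | h(j+1).
Hence, by induction on r, the claim holds for every r ≥ 1.
Therefore the largest such d is 3.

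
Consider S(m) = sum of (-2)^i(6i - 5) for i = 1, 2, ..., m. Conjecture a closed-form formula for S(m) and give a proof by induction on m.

We claim S(m) = 2(-2)^m(2m - 1) + 2 for all m ≥ 1.
Base case (m = 1): S(1) = -2, and the closed form gives -2. They agree.
Suppose the result is true for m = i, so S(i) = 2(-2)^i(2i - 1) + 2.
Then S(i+1) = S(i) + ((-2)^(i + 1)(6i + 1)) = (2(-2)^i(2i - 1) + 2) + ((-2)^(i + 1)(6i + 1)).
Simplifying, S(i+1) = -8(-2)^i·i - 4(-2)^i + 2 = 2(-2)^(i+1)(2(i+1) - 1) + 2,
which is the closed form with m = i+1.
Hence, by induction on m, the claim holds for every m ≥ 1.

S(m) = 2(-2)^m(2m - 1) + 2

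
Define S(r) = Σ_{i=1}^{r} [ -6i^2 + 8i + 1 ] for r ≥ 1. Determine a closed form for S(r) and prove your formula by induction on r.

S(r) = -r(2r^2 - r - 4)

We claim S(r) = -r(2r^2 - r - 4) for all r ≥ 1.
For the base case r = 1: S(1) = 3, and the closed form gives 3. They agree.
Inductive step: suppose the statement holds for some i ≥ 1, so S(i) = i(-2i^2 + i + 4).
Then S(i+1) = S(i) + (-6i^2 - 4i + 3) = (i(-2i^2 + i + 4)) + (-6i^2 - 4i + 3).
Simplifying, S(i+1) = -(i + 1)(2i^2 + 3i - 3) = -(i+1)(2(i+1)^2 - (i+1) - 4),
which is the closed form with r = i+1.
By the principle of mathematical induction, the result holds for all r ≥ 1.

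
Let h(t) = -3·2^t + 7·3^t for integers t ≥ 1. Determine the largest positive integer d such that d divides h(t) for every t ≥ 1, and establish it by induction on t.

Computing the first values: h(1) = 15 and h(2) = 51; gcd(15, 51) = 3, so d ≤ 3.
We prove 3 | -3·2^t + 7·3^t for all t ≥ 1 by induction on t.
For the base case t = 1: h(1) = 15 = 3·(5), so 3 | h(1).
Inductive step: suppose the statement holds for some k ≥ 1, i.e. 3 | h(k). Then
h(k+1) − 3·h(k) = (-3·2^(k+1) + 7·3^(k+1)) − 3·(-3·2^k + 7·3^k) = (-3)·2^k·(2 − 3) = (3)·2^k. Since 3 | h(k) by the inductive hypothesis, 3 | 3·h(k); and 3 | 3 since 3 = 3·1. Therefore 3 | h(k+1).
By the principle of mathematical induction, the result holds for all t ≥ 1.
Therefore the largest such d is 3.

d = 3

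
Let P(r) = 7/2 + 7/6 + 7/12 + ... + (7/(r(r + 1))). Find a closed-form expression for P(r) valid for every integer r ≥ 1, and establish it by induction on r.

P(r) = 7r/(r + 1)

We claim P(r) = 7r/(r + 1) for all r ≥ 1.
Base step (r = 1): P(1) = 7/2, and the closed form gives 7/2. They agree.
Inductive step: suppose the statement holds for some j ≥ 1, so P(j) = 7j/(j + 1).
Then P(j+1) = P(j) + (7/((j + 1)(j + 2))) = (7j/(j + 1)) + (7/((j + 1)(j + 2))).
Simplifying, P(j+1) = 7(j + 1)/(j + 2) = 7(j+1)/((j+1) + 1),
which is the closed form with r = j+1.
Hence, by induction on r, the claim holds for every r ≥ 1.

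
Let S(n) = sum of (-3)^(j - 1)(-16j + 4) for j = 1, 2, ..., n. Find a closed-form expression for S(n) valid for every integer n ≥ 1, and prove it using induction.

S(n) = 4(-3)^n·n

We claim S(n) = 4(-3)^n·n for all n ≥ 1.
Base case (n = 1): S(1) = -12, and the closed form gives -12. They agree.
Suppose the result is true for n = j, so S(j) = 4(-3)^j·j.
Then S(j+1) = S(j) + ((-3)^j(-16j - 12)) = (4(-3)^j·j) + ((-3)^j(-16j - 12)).
Simplifying, S(j+1) = (-3)^(j + 1)(4j + 4) = 4(-3)^(j+1)·(j+1),
which is the closed form with n = j+1.
Hence, by induction on n, the claim holds for every n ≥ 1.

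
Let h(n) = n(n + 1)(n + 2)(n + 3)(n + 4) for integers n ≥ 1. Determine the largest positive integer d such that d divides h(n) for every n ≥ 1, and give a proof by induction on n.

Computing the first values: h(1) = 120 and h(2) = 720; gcd(120, 720) = 120, so d ≤ 120.
We prove 120 | n(n + 1)(n + 2)(n + 3)(n + 4) for all n ≥ 1 by induction on n.
For the base case n = 1: h(1) = 120 = 120·(1), so 120 | h(1).
For the inductive step, assume it holds for an arbitrary m ≥ 1, i.e. 120 | h(m). Then
h(m+1) − h(m) = (m+1)·(m+2)·(m+3)·(m+4)·(m+5) − m·(m+1)·(m+2)·(m+3)·(m+4) = (m+1)·(m+2)·(m+3)·(m+4)·[(m+5) − m] = 5·(m+1)·(m+2)·(m+3)·(m+4). The product of 4 consecutive integers is divisible by (4)! = 24, so h(m+1) − h(m) is divisible by 5·24 = 120. By the inductive hypothesis 120 | h(m), hence 120 | h(m+1).
By induction, the statement is established for all n ≥ 1.
Therefore the largest such d is 120.

d = 120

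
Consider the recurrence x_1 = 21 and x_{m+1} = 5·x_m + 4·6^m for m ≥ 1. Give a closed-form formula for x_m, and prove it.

x_m = -3·5^(m - 1) + 4·6^m

Computing the first terms: x_1 = 21, x_2 = 129, x_3 = 789. This suggests x_m = -3·5^(m - 1) + 4·6^m.
When m = 1: the formula gives 21 = 21 = x_1.
Inductive step: suppose the statement holds for some p ≥ 1, so x_p = -3·5^(p - 1) + 4·6^p.
Then x_{p+1} = 5·x_p + 4·6^p = 5·(-3·5^(p - 1) + 4·6^p) + 4·6^p = -3·5^p + 4·6^(p + 1) = -3·5^((p+1) - 1) + 4·6^(p+1),
which is the claimed formula at m = p+1.
By the principle of mathematical induction, the result holds for all m ≥ 1.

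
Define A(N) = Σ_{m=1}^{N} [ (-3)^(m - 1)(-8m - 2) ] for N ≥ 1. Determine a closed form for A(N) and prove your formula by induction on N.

A(N) = (-3)^N(2N + 1) - 1

We claim A(N) = (-3)^N(2N + 1) - 1 for all N ≥ 1.
Base case (N = 1): A(1) = -10, and the closed form gives -10. They agree.
Inductive step: assume the claim holds for N = m, so A(m) = (-3)^m(2m + 1) - 1.
Then A(m+1) = A(m) + ((-3)^m(-8m - 10)) = ((-3)^m(2m + 1) - 1) + ((-3)^m(-8m - 10)).
Simplifying, A(m+1) = -6(-3)^m·m - 9(-3)^m - 1 = (-3)^(m+1)(2(m+1) + 1) - 1,
which is the closed form with N = m+1.
By the principle of mathematical induction, the result holds for all N ≥ 1.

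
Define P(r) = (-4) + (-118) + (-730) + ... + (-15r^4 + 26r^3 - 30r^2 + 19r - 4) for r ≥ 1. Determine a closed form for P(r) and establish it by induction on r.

We claim P(r) = -r(3r^4 + r^3 + 2r^2 - r - 1) for all r ≥ 1.
When r = 1: P(1) = -4, and the closed form gives -4. They agree.
Suppose the result is true for r = k, so P(k) = k(-3k^4 - k^3 - 2k^2 + k + 1).
Then P(k+1) = P(k) + (-15k^4 - 34k^3 - 42k^2 - 23k - 4) = (k(-3k^4 - k^3 - 2k^2 + k + 1)) + (-15k^4 - 34k^3 - 42k^2 - 23k - 4).
Simplifying, P(k+1) = -(k + 1)(3k^4 + 13k^3 + 23k^2 + 18k + 4) = -(k+1)(3(k+1)^4 + (k+1)^3 + 2(k+1)^2 - (k+1) - 1),
which is the closed form with r = k+1.
By the principle of mathematical induction, the result holds for all r ≥ 1.

P(r) = -r(3r^4 + r^3 + 2r^2 - r - 1)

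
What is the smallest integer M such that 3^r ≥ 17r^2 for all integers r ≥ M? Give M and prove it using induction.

At r = 5: 243 < 425, so the inequality fails and M ≥ 6. We prove 3^r ≥ 17r^2 for all r ≥ 6.
When r = 6: 3^r = 729 and 17r^2 = 612, so 729 ≥ 612.
Inductive step: suppose the statement holds for some m ≥ 6, so 3^m ≥ 17m^2.
Then 3^(m + 1) = 3·(3^m) ≥ 3·(17m^2).
Also, for m ≥ 6 we have 3·(17m^2) ≥ 17(m+1)^2, since 3 ≥ (1 + 1/m)^2 for all m ≥ 6.
Combining, 3^(m + 1) ≥ 17(m+1)^2.
Hence, by induction on r, the claim holds for every r ≥ 6.
Hence the smallest such M is 6.

M = 6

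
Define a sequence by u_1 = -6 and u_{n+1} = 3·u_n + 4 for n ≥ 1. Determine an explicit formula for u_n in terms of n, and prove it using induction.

Computing the first terms: u_1 = -6, u_2 = -14, u_3 = -38. This suggests u_n = -4·3^(n - 1) - 2.
Base case (n = 1): the formula gives -6 = -6 = u_1.
Suppose the result is true for n = p, so u_p = -4·3^(p - 1) - 2.
Then u_{p+1} = 3·u_p + 4 = 3·(-4·3^(p - 1) - 2) + 4 = -4·3^p - 2 = -4·3^((p+1) - 1) - 2,
which is the claimed formula at n = p+1.
By the principle of mathematical induction, the result holds for all n ≥ 1.

u_n = -4·3^(n - 1) - 2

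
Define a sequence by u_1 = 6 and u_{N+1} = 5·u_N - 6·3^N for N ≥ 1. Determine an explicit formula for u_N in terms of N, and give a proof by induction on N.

u_N = 3^(N + 1) - 3·5^(N - 1)

Computing the first terms: u_1 = 6, u_2 = 12, u_3 = 6. This suggests u_N = 3^(N + 1) - 3·5^(N - 1).
When N = 1: the formula gives 6 = 6 = u_1.
Inductive step: suppose the statement holds for some m ≥ 1, so u_m = 3^(m + 1) - 3·5^(m - 1).
Then u_{m+1} = 5·u_m - 6·3^m = 5·(3^(m + 1) - 3·5^(m - 1)) - 6·3^m = 3^(m + 2) - 3·5^m = 3^((m+1) + 1) - 3·5^((m+1) - 1),
which is the claimed formula at N = m+1.
This completes the induction.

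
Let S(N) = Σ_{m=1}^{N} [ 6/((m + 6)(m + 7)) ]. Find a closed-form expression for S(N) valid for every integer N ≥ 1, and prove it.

We claim S(N) = 6N/(7(N + 7)) for all N ≥ 1.
Base case (N = 1): S(1) = 3/28, and the closed form gives 3/28. They agree.
Inductive step: suppose the statement holds for some m ≥ 1, so S(m) = 6m/(7(m + 7)).
Then S(m+1) = S(m) + (6/((m + 7)(m + 8))) = (6m/(7(m + 7))) + (6/((m + 7)(m + 8))).
Simplifying, S(m+1) = 6(m + 1)/(7(m + 8)) = 6(m+1)/(7((m+1) + 7)),
which is the closed form with N = m+1.
This completes the induction.

S(N) = 6N/(7(N + 7))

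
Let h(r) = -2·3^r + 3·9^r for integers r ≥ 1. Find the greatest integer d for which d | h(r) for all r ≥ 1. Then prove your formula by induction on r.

d = 3

Computing the first values: h(1) = 21 and h(2) = 225; gcd(21, 225) = 3, so d ≤ 3.
We prove 3 | -2·3^r + 3·9^r for all r ≥ 1 by induction on r.
Base step (r = 1): h(1) = 21 = 3·(7), so 3 | h(1).
Suppose the result is true for r = p, i.e. 3 | h(p). Then
h(p+1) − 9·h(p) = (-2·3^(p+1) + 3·9^(p+1)) − 9·(-2·3^p + 3·9^p) = (-2)·3^p·(3 − 9) = (12)·3^p. Since 3 | h(p) by the inductive hypothesis, 3 | 9·h(p); and 3 | 12 since 12 = 3·4. Therefore 3 | h(p+1).
This completes the induction.
Therefore the largest such d is 3.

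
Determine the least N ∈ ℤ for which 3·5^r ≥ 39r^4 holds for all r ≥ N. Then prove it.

At r = 6: 46875 < 50544, so the inequality fails and N ≥ 7. We prove 3·5^r ≥ 39r^4 for all r ≥ 7.
For the base case r = 7: 3·5^r = 234375 and 39r^4 = 93639, so 234375 ≥ 93639.
Inductive step: suppose the statement holds for some i ≥ 7, so 3·5^i ≥ 39i^4.
Then 3·5^(i + 1) = 5·(3·5^i) ≥ 5·(39i^4).
Also, for i ≥ 7 we have 5·(39i^4) ≥ 39(i+1)^4, since 5 ≥ (1 + 1/i)^4 for all i ≥ 7.
Combining, 3·5^(i + 1) ≥ 39(i+1)^4.
By the principle of mathematical induction, the result holds for all r ≥ 7.
Hence the smallest such N is 7.

N = 7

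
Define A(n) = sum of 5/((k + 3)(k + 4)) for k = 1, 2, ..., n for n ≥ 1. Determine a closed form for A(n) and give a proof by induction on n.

A(n) = 5n/(4(n + 4))

We claim A(n) = 5n/(4(n + 4)) for all n ≥ 1.
For the base case n = 1: A(1) = 1/4, and the closed form gives 1/4. They agree.
Suppose the result is true for n = k, so A(k) = 5k/(4(k + 4)).
Then A(k+1) = A(k) + (5/((k + 4)(k + 5))) = (5k/(4(k + 4))) + (5/((k + 4)(k + 5))).
Simplifying, A(k+1) = 5(k + 1)/(4(k + 5)) = 5(k+1)/(4((k+1) + 4)),
which is the closed form with n = k+1.
This completes the induction.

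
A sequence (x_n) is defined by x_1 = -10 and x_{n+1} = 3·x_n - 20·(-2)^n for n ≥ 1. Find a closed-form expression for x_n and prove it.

Computing the first terms: x_1 = -10, x_2 = 10, x_3 = -50. This suggests x_n = (-2)^(n + 2) - 2·3^(n - 1).
Base step (n = 1): the formula gives -10 = -10 = x_1.
Inductive step: assume the claim holds for n = i, so x_i = (-2)^(i + 2) - 2·3^(i - 1).
Then x_{i+1} = 3·x_i - 20·(-2)^i = 3·((-2)^(i + 2) - 2·3^(i - 1)) - 20·(-2)^i = (-2)^(i + 3) - 2·3^i = (-2)^((i+1) + 2) - 2·3^((i+1) - 1),
which is the claimed formula at n = i+1.
By the principle of mathematical induction, the result holds for all n ≥ 1.

x_n = (-2)^(n + 2) - 2·3^(n - 1)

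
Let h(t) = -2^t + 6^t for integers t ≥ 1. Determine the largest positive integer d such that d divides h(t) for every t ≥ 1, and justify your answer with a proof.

d = 4

Computing the first values: h(1) = 4 and h(2) = 32; gcd(4, 32) = 4, so d ≤ 4.
We prove 4 | -2^t + 6^t for all t ≥ 1 by induction on t.
Base case (t = 1): h(1) = 4 = 4·(1), so 4 | h(1).
Inductive step: assume the claim holds for t = i, i.e. 4 | h(i). Then
6^{i+1} − 2^{i+1} = 6·6^i − 2·2^i = 6·(6^i − 2^i) + (4)·2^i. The first term is divisible by 4 by the inductive hypothesis, and the second term (4)·2^i is divisible by 4 since 4 | 4. Hence 4 | h(i+1).
This completes the induction.
Therefore the largest such d is 4.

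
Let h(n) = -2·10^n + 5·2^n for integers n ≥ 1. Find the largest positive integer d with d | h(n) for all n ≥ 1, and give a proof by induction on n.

d = 10

Computing the first values: h(1) = -10 and h(2) = -180; gcd(-10, -180) = 10, so d ≤ 10.
We prove 10 | -2·10^n + 5·2^n for all n ≥ 1 by induction on n.
Base step (n = 1): h(1) = -10 = 10·(-1), so 10 | h(1).
For the inductive step, assume it holds for an arbitrary j ≥ 1, i.e. 10 | h(j). Then
h(j+1) − 10·h(j) = (-2·10^(j+1) + 5·2^(j+1)) − 10·(-2·10^j + 5·2^j) = (5)·2^j·(2 − 10) = (-40)·2^j. Since 10 | h(j) by the inductive hypothesis, 10 | 10·h(j); and 10 | -40 since -40 = 10·-4. Therefore 10 | h(j+1).
Hence, by induction on n, the claim holds for every n ≥ 1.
Therefore the largest such d is 10.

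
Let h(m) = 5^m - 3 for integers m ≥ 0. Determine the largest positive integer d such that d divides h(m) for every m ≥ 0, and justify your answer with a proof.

Computing the first values: h(0) = -2 and h(1) = 2; gcd(-2, 2) = 2, so d ≤ 2.
We prove 2 | 5^m - 3 for all m ≥ 0 by induction on m.
When m = 0: h(0) = -2 = 2·(-1), so 2 | h(0).
For the inductive step, assume it holds for an arbitrary r ≥ 0, i.e. 2 | h(r). Then
h(r+1) = 5^(r+1) - 3 = 5·(5^r - 3) + 12 = 5·h(r) + 12. The first term is divisible by 2 by the inductive hypothesis, and 12 is divisible by 2. Hence 2 | h(r+1).
Hence, by induction on m, the claim holds for every m ≥ 0.
Therefore the largest such d is 2.

d = 2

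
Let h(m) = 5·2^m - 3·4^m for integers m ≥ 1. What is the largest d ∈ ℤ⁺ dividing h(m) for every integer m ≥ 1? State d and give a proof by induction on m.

Computing the first values: h(1) = -2 and h(2) = -28; gcd(-2, -28) = 2, so d ≤ 2.
We prove 2 | 5·2^m - 3·4^m for all m ≥ 1 by induction on m.
Base step (m = 1): h(1) = -2 = 2·(-1), so 2 | h(1).
For the inductive step, assume it holds for an arbitrary j ≥ 1, i.e. 2 | h(j). Then
h(j+1) − 4·h(j) = (5·2^(j+1) - 3·4^(j+1)) − 4·(5·2^j - 3·4^j) = (5)·2^j·(2 − 4) = (-10)·2^j. Since 2 | h(j) by the inductive hypothesis, 2 | 4·h(j); and 2 | -10 since -10 = 2·-5. Therefore 2 | h(j+1).
By induction, the statement is established for all m ≥ 1.
Therefore the largest such d is 2.

d = 2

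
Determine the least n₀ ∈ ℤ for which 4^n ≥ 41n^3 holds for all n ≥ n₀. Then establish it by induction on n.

n₀ = 7

At n = 6: 4096 < 8856, so the inequality fails and n₀ ≥ 7. We prove 4^n ≥ 41n^3 for all n ≥ 7.
When n = 7: 4^n = 16384 and 41n^3 = 14063, so 16384 ≥ 14063.
Inductive step: suppose the statement holds for some m ≥ 7, so 4^m ≥ 41m^3.
Then 4^(m + 1) = 4·(4^m) ≥ 4·(41m^3).
Also, for m ≥ 7 we have 4·(41m^3) ≥ 41(m+1)^3, since 4 ≥ (1 + 1/m)^3 for all m ≥ 7.
Combining, 4^(m + 1) ≥ 41(m+1)^3.
By induction, the statement is established for all n ≥ 7.
Hence the smallest such n₀ is 7.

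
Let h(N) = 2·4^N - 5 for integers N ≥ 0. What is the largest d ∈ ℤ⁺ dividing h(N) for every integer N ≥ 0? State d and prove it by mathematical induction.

d = 3

Computing the first values: h(0) = -3 and h(1) = 3; gcd(-3, 3) = 3, so d ≤ 3.
We prove 3 | 2·4^N - 5 for all N ≥ 0 by induction on N.
When N = 0: h(0) = -3 = 3·(-1), so 3 | h(0).
Inductive step: assume the claim holds for N = i, i.e. 3 | h(i). Then
h(i+1) = 2·4^(i+1) - 5 = 4·(2·4^i - 5) + 15 = 4·h(i) + 15. The first term is divisible by 3 by the inductive hypothesis, and 15 is divisible by 3. Hence 3 | h(i+1).
Hence, by induction on N, the claim holds for every N ≥ 0.
Therefore the largest such d is 3.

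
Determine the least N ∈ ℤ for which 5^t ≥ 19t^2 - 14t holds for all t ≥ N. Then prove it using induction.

At t = 3: 125 < 129, so the inequality fails and N ≥ 4. We prove 5^t ≥ 19t^2 - 14t for all t ≥ 4.
Base step (t = 4): 5^t = 625 and 19t^2 - 14t = 248, so 625 ≥ 248.
Inductive step: suppose the statement holds for some p ≥ 4, so 5^p ≥ 19p^2 - 14p.
Then 5^(p + 1) = 5·(5^p) ≥ 5·(19p^2 - 14p).
Also, for p ≥ 4 we have 5·(19p^2 - 14p) ≥ 19(p+1)^2 - 14(p+1), since 5·(19p^2 - 14p) − (19(p+1)^2 - 14(p+1)) = 76p^2 - 94p - 5, which is nonnegative for all p ≥ 4.
Combining, 5^(p + 1) ≥ 19(p+1)^2 - 14(p+1).
By the principle of mathematical induction, the result holds for all t ≥ 4.
Hence the smallest such N is 4.

N = 4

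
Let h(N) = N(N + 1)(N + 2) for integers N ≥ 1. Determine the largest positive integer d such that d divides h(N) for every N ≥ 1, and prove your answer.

d = 6

Computing the first values: h(1) = 6 and h(2) = 24; gcd(6, 24) = 6, so d ≤ 6.
We prove 6 | N(N + 1)(N + 2) for all N ≥ 1 by induction on N.
Base case (N = 1): h(1) = 6 = 6·(1), so 6 | h(1).
For the inductive step, assume it holds for an arbitrary k ≥ 1, i.e. 6 | h(k). Then
h(k+1) − h(k) = (k+1)·(k+2)·(k+3) − k·(k+1)·(k+2) = (k+1)·(k+2)·[(k+3) − k] = 3·(k+1)·(k+2). The product of 2 consecutive integers is divisible by (2)! = 2, so h(k+1) − h(k) is divisible by 3·2 = 6. By the inductive hypothesis 6 | h(k), hence 6 | h(k+1).
By the principle of mathematical induction, the result holds for all N ≥ 1.
Therefore the largest such d is 6.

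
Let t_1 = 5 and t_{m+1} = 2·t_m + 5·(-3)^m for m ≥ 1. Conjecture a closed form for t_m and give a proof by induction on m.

t_m = -(-3)^m + 2^m

Computing the first terms: t_1 = 5, t_2 = -5, t_3 = 35. This suggests t_m = -(-3)^m + 2^m.
Base step (m = 1): the formula gives 5 = 5 = t_1.
Inductive step: assume the claim holds for m = r, so t_r = -(-3)^r + 2^r.
Then t_{r+1} = 2·t_r + 5·(-3)^r = 2·(-(-3)^r + 2^r) + 5·(-3)^r = -(-3)^(r + 1) + 2^(r + 1),
which is the claimed formula at m = r+1.
Hence, by induction on m, the claim holds for every m ≥ 1.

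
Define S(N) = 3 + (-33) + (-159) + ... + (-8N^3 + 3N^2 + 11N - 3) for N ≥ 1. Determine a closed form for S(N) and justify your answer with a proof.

We claim S(N) = -N(2N + 1)(N^2 + N - 3) for all N ≥ 1.
Base step (N = 1): S(1) = 3, and the closed form gives 3. They agree.
For the inductive step, assume it holds for an arbitrary r ≥ 1, so S(r) = r(-2r^3 - 3r^2 + 5r + 3).
Then S(r+1) = S(r) + (-8r^3 - 21r^2 - 7r + 3) = (r(-2r^3 - 3r^2 + 5r + 3)) + (-8r^3 - 21r^2 - 7r + 3).
Simplifying, S(r+1) = -(r + 1)(2r + 3)(r^2 + 3r - 1) = -(r+1)(2(r+1) + 1)((r+1)^2 + (r+1) - 3),
which is the closed form with N = r+1.
By induction, the statement is established for all N ≥ 1.

S(N) = -N(2N + 1)(N^2 + N - 3)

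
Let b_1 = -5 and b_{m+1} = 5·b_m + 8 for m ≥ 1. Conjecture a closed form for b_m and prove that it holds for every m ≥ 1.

b_m = -3·5^(m - 1) - 2

Computing the first terms: b_1 = -5, b_2 = -17, b_3 = -77. This suggests b_m = -3·5^(m - 1) - 2.
For the base case m = 1: the formula gives -5 = -5 = b_1.
Suppose the result is true for m = r, so b_r = -3·5^(r - 1) - 2.
Then b_{r+1} = 5·b_r + 8 = 5·(-3·5^(r - 1) - 2) + 8 = -3·5^r - 2 = -3·5^((r+1) - 1) - 2,
which is the claimed formula at m = r+1.
Hence, by induction on m, the claim holds for every m ≥ 1.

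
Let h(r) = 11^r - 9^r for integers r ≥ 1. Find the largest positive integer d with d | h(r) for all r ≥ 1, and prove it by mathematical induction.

d = 2

Computing the first values: h(1) = 2 and h(2) = 40; gcd(2, 40) = 2, so d ≤ 2.
We prove 2 | 11^r - 9^r for all r ≥ 1 by induction on r.
Base case (r = 1): h(1) = 2 = 2·(1), so 2 | h(1).
Suppose the result is true for r = p, i.e. 2 | h(p). Then
11^{p+1} − 9^{p+1} = 11·11^p − 9·9^p = 11·(11^p − 9^p) + (2)·9^p. The first term is divisible by 2 by the inductive hypothesis, and the second term (2)·9^p is divisible by 2 since 2 | 2. Hence 2 | h(p+1).
Hence, by induction on r, the claim holds for every r ≥ 1.
Therefore the largest such d is 2.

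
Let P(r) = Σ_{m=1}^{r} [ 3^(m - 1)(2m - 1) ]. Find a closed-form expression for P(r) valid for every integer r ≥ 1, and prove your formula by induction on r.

P(r) = 3^r(r - 1) + 1

We claim P(r) = 3^r(r - 1) + 1 for all r ≥ 1.
Base step (r = 1): P(1) = 1, and the closed form gives 1. They agree.
Inductive step: assume the claim holds for r = m, so P(m) = 3^m(m - 1) + 1.
Then P(m+1) = P(m) + (3^m(2m + 1)) = (3^m(m - 1) + 1) + (3^m(2m + 1)).
Simplifying, P(m+1) = 3^(m + 1)m + 1 = 3^(m+1)((m+1) - 1) + 1,
which is the closed form with r = m+1.
By induction, the statement is established for all r ≥ 1.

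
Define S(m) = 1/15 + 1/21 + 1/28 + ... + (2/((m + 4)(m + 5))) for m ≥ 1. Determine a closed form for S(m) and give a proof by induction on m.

We claim S(m) = 2m/(5(m + 5)) for all m ≥ 1.
When m = 1: S(1) = 1/15, and the closed form gives 1/15. They agree.
Inductive step: assume the claim holds for m = p, so S(p) = 2p/(5(p + 5)).
Then S(p+1) = S(p) + (2/((p + 5)(p + 6))) = (2p/(5(p + 5))) + (2/((p + 5)(p + 6))).
Simplifying, S(p+1) = 2(p + 1)/(5(p + 6)) = 2(p+1)/(5((p+1) + 5)),
which is the closed form with m = p+1.
Hence, by induction on m, the claim holds for every m ≥ 1.

S(m) = 2m/(5(m + 5))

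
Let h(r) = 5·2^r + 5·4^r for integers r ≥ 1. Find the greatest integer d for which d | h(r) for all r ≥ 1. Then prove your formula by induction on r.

Computing the first values: h(1) = 30 and h(2) = 100; gcd(30, 100) = 10, so d ≤ 10.
We prove 10 | 5·2^r + 5·4^r for all r ≥ 1 by induction on r.
When r = 1: h(1) = 30 = 10·(3), so 10 | h(1).
Inductive step: assume the claim holds for r = p, i.e. 10 | h(p). Then
h(p+1) − 4·h(p) = (5·2^(p+1) + 5·4^(p+1)) − 4·(5·2^p + 5·4^p) = (5)·2^p·(2 − 4) = (-10)·2^p. Since 10 | h(p) by the inductive hypothesis, 10 | 4·h(p); and 10 | -10 since -10 = 10·-1. Therefore 10 | h(p+1).
This completes the induction.
Therefore the largest such d is 10.

d = 10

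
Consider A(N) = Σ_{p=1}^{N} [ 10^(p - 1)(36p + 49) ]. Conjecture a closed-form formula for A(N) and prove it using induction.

A(N) = 10^N(4N + 5) - 5

We claim A(N) = 10^N(4N + 5) - 5 for all N ≥ 1.
When N = 1: A(1) = 85, and the closed form gives 85. They agree.
Inductive step: suppose the statement holds for some p ≥ 1, so A(p) = 10^p(4p + 5) - 5.
Then A(p+1) = A(p) + (10^p(36p + 85)) = (10^p(4p + 5) - 5) + (10^p(36p + 85)).
Simplifying, A(p+1) = 40·10^p·p + 90·10^p - 5 = 10^(p+1)(4(p+1) + 5) - 5,
which is the closed form with N = p+1.
By the principle of mathematical induction, the result holds for all N ≥ 1.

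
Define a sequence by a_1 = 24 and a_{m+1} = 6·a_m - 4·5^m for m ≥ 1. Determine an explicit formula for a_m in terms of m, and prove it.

a_m = 4·5^m + 4·6^(m - 1)

Computing the first terms: a_1 = 24, a_2 = 124, a_3 = 644. This suggests a_m = 4·5^m + 4·6^(m - 1).
When m = 1: the formula gives 24 = 24 = a_1.
For the inductive step, assume it holds for an arbitrary i ≥ 1, so a_i = 4·5^i + 4·6^(i - 1).
Then a_{i+1} = 6·a_i - 4·5^i = 6·(4·5^i + 4·6^(i - 1)) - 4·5^i = 4·5^(i + 1) + 4·6^i = 4·5^(i+1) + 4·6^((i+1) - 1),
which is the claimed formula at m = i+1.
By the principle of mathematical induction, the result holds for all m ≥ 1.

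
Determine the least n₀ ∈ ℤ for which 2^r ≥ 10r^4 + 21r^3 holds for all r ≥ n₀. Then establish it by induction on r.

At r = 21: 2097152 < 2139291, so the inequality fails and n₀ ≥ 22. We prove 2^r ≥ 10r^4 + 21r^3 for all r ≥ 22.
Base case (r = 22): 2^r = 4194304 and 10r^4 + 21r^3 = 2566168, so 4194304 ≥ 2566168.
Inductive step: assume the claim holds for r = i, so 2^i ≥ 10i^4 + 21i^3.
Then 2^(i + 1) = 2·(2^i) ≥ 2·(10i^4 + 21i^3).
Also, for i ≥ 22 we have 2·(10i^4 + 21i^3) ≥ 10(i+1)^4 + 21(i+1)^3, since 2·(10i^4 + 21i^3) − (10(i+1)^4 + 21(i+1)^3) = 10i^4 - 19i^3 - 123i^2 - 103i - 31, which is nonnegative for all i ≥ 22.
Combining, 2^(i + 1) ≥ 10(i+1)^4 + 21(i+1)^3.
Hence, by induction on r, the claim holds for every r ≥ 22.
Hence the smallest such n₀ is 22.

n₀ = 22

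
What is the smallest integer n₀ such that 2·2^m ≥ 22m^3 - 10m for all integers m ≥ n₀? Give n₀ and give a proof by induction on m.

At m = 15: 65536 < 74100, so the inequality fails and n₀ ≥ 16. We prove 2·2^m ≥ 22m^3 - 10m for all m ≥ 16.
When m = 16: 2·2^m = 131072 and 22m^3 - 10m = 89952, so 131072 ≥ 89952.
For the inductive step, assume it holds for an arbitrary i ≥ 16, so 2·2^i ≥ 22i^3 - 10i.
Then 2·2^(i + 1) = 2·(2·2^i) ≥ 2·(22i^3 - 10i).
Also, for i ≥ 16 we have 2·(22i^3 - 10i) ≥ 22(i+1)^3 - 10(i+1), since 2·(22i^3 - 10i) − (22(i+1)^3 - 10(i+1)) = 22i^3 - 66i^2 - 76i - 12, which is nonnegative for all i ≥ 16.
Combining, 2·2^(i + 1) ≥ 22(i+1)^3 - 10(i+1).
By induction, the statement is established for all m ≥ 16.
Hence the smallest such n₀ is 16.

n₀ = 16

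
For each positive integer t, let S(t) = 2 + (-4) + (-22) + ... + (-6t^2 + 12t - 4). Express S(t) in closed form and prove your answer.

We claim S(t) = -t(2t^2 - 3t - 1) for all t ≥ 1.
For the base case t = 1: S(1) = 2, and the closed form gives 2. They agree.
Suppose the result is true for t = p, so S(p) = p(-2p^2 + 3p + 1).
Then S(p+1) = S(p) + (-6p^2 + 2) = (p(-2p^2 + 3p + 1)) + (-6p^2 + 2).
Simplifying, S(p+1) = -(p + 1)(2p^2 + p - 2) = -(p+1)(2(p+1)^2 - 3(p+1) - 1),
which is the closed form with t = p+1.
Hence, by induction on t, the claim holds for every t ≥ 1.

S(t) = -t(2t^2 - 3t - 1)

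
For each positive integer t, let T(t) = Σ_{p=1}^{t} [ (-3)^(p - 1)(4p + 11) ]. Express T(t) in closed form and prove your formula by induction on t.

We claim T(t) = -(-3)^t(t + 3) + 3 for all t ≥ 1.
When t = 1: T(1) = 15, and the closed form gives 15. They agree.
Inductive step: assume the claim holds for t = p, so T(p) = -(-3)^p(p + 3) + 3.
Then T(p+1) = T(p) + ((-3)^p(4p + 15)) = (-(-3)^p(p + 3) + 3) + ((-3)^p(4p + 15)).
Simplifying, T(p+1) = 3(-3)^p·p + 12(-3)^p + 3 = -(-3)^(p+1)((p+1) + 3) + 3,
which is the closed form with t = p+1.
This completes the induction.

T(t) = -(-3)^t(t + 3) + 3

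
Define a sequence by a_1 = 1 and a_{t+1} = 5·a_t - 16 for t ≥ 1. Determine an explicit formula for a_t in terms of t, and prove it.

Computing the first terms: a_1 = 1, a_2 = -11, a_3 = -71. This suggests a_t = -3·5^(t - 1) + 4.
For the base case t = 1: the formula gives 1 = 1 = a_1.
Inductive step: suppose the statement holds for some k ≥ 1, so a_k = -3·5^(k - 1) + 4.
Then a_{k+1} = 5·a_k - 16 = 5·(-3·5^(k - 1) + 4) - 16 = -3·5^k + 4 = -3·5^((k+1) - 1) + 4,
which is the claimed formula at t = k+1.
This completes the induction.

a_t = -3·5^(t - 1) + 4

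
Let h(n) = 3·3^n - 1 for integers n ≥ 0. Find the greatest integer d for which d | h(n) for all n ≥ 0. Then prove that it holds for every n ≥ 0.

Computing the first values: h(0) = 2 and h(1) = 8; gcd(2, 8) = 2, so d ≤ 2.
We prove 2 | 3·3^n - 1 for all n ≥ 0 by induction on n.
Base step (n = 0): h(0) = 2 = 2·(1), so 2 | h(0).
For the inductive step, assume it holds for an arbitrary k ≥ 0, i.e. 2 | h(k). Then
h(k+1) = 3·3^(k+1) - 1 = 3·(3·3^k - 1) + 2 = 3·h(k) + 2. The first term is divisible by 2 by the inductive hypothesis, and 2 is divisible by 2. Hence 2 | h(k+1).
Hence, by induction on n, the claim holds for every n ≥ 0.
Therefore the largest such d is 2.

d = 2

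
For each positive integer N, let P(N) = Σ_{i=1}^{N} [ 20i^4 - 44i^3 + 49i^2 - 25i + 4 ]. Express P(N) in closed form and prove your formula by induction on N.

P(N) = N(4N^4 - N^3 + N^2 + N - 1)

We claim P(N) = N(4N^4 - N^3 + N^2 + N - 1) for all N ≥ 1.
For the base case N = 1: P(1) = 4, and the closed form gives 4. They agree.
Inductive step: assume the claim holds for N = i, so P(i) = i(4i^4 - i^3 + i^2 + i - 1).
Then P(i+1) = P(i) + (20i^4 + 36i^3 + 37i^2 + 21i + 4) = (i(4i^4 - i^3 + i^2 + i - 1)) + (20i^4 + 36i^3 + 37i^2 + 21i + 4).
Simplifying, P(i+1) = (i + 1)(4i^4 + 15i^3 + 22i^2 + 16i + 4) = (i+1)(4(i+1)^4 - (i+1)^3 + (i+1)^2 + (i+1) - 1),
which is the closed form with N = i+1.
Hence, by induction on N, the claim holds for every N ≥ 1.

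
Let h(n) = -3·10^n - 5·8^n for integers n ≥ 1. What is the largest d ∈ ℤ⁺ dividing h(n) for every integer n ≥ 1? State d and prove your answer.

d = 10

Computing the first values: h(1) = -70 and h(2) = -620; gcd(-70, -620) = 10, so d ≤ 10.
We prove 10 | -3·10^n - 5·8^n for all n ≥ 1 by induction on n.
Base step (n = 1): h(1) = -70 = 10·(-7), so 10 | h(1).
Inductive step: assume the claim holds for n = p, i.e. 10 | h(p). Then
h(p+1) − 10·h(p) = (-3·10^(p+1) - 5·8^(p+1)) − 10·(-3·10^p - 5·8^p) = (-5)·8^p·(8 − 10) = (10)·8^p. Since 10 | h(p) by the inductive hypothesis, 10 | 10·h(p); and 10 | 10 since 10 = 10·1. Therefore 10 | h(p+1).
By induction, the statement is established for all n ≥ 1.
Therefore the largest such d is 10.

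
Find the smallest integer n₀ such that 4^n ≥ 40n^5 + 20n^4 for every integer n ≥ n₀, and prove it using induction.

At n = 11: 4194304 < 6734860, so the inequality fails and n₀ ≥ 12. We prove 4^n ≥ 40n^5 + 20n^4 for all n ≥ 12.
Base step (n = 12): 4^n = 16777216 and 40n^5 + 20n^4 = 10368000, so 16777216 ≥ 10368000.
Inductive step: suppose the statement holds for some i ≥ 12, so 4^i ≥ 40i^5 + 20i^4.
Then 4^(i + 1) = 4·(4^i) ≥ 4·(40i^5 + 20i^4).
Also, for i ≥ 12 we have 4·(40i^5 + 20i^4) ≥ 40(i+1)^5 + 20(i+1)^4, since 4·(40i^5 + 20i^4) − (40(i+1)^5 + 20(i+1)^4) = 120i^5 - 140i^4 - 480i^3 - 520i^2 - 280i - 60, which is nonnegative for all i ≥ 12.
Combining, 4^(i + 1) ≥ 40(i+1)^5 + 20(i+1)^4.
This completes the induction.
Hence the smallest such n₀ is 12.

n₀ = 12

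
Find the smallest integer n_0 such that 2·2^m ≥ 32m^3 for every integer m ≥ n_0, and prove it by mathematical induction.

At m = 15: 65536 < 108000, so the inequality fails and n_0 ≥ 16. We prove 2·2^m ≥ 32m^3 for all m ≥ 16.
Base step (m = 16): 2·2^m = 131072 and 32m^3 = 131072, so 131072 ≥ 131072.
Suppose the result is true for m = r, so 2·2^r ≥ 32r^3.
Then 2·2^(r + 1) = 2·(2·2^r) ≥ 2·(32r^3).
Also, for r ≥ 16 we have 2·(32r^3) ≥ 32(r+1)^3, since 2 ≥ (1 + 1/r)^3 for all r ≥ 16.
Combining, 2·2^(r + 1) ≥ 32(r+1)^3.
Hence, by induction on m, the claim holds for every m ≥ 16.
Hence the smallest such n_0 is 16.

n_0 = 16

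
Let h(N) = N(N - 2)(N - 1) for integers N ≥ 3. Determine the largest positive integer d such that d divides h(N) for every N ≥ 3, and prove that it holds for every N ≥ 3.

Computing the first values: h(3) = 6 and h(4) = 24; gcd(6, 24) = 6, so d ≤ 6.
We prove 6 | N(N - 2)(N - 1) for all N ≥ 3 by induction on N.
For the base case N = 3: h(3) = 6 = 6·(1), so 6 | h(3).
Inductive step: suppose the statement holds for some k ≥ 3, i.e. 6 | h(k). Then
h(k+1) − h(k) = (k-1)·k·(k+1) − (k-2)·(k-1)·k = (k-1)·k·[(k+1) − (k-2)] = 3·(k-1)·k. The product of 2 consecutive integers is divisible by (2)! = 2, so h(k+1) − h(k) is divisible by 3·2 = 6. By the inductive hypothesis 6 | h(k), hence 6 | h(k+1).
By induction, the statement is established for all N ≥ 3.
Therefore the largest such d is 6.

d = 6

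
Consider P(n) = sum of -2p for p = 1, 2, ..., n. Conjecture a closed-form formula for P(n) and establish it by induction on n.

We claim P(n) = -n(n + 1) for all n ≥ 1.
Base step (n = 1): P(1) = -2, and the closed form gives -2. They agree.
Inductive step: suppose the statement holds for some p ≥ 1, so P(p) = p(-p - 1).
Then P(p+1) = P(p) + (-2p - 2) = (p(-p - 1)) + (-2p - 2).
Simplifying, P(p+1) = -(p + 1)(p + 2) = -(p+1)((p+1) + 1),
which is the closed form with n = p+1.
Hence, by induction on n, the claim holds for every n ≥ 1.

P(n) = -n(n + 1)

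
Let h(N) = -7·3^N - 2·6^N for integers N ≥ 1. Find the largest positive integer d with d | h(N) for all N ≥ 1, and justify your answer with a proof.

Computing the first values: h(1) = -33 and h(2) = -135; gcd(-33, -135) = 3, so d ≤ 3.
We prove 3 | -7·3^N - 2·6^N for all N ≥ 1 by induction on N.
Base case (N = 1): h(1) = -33 = 3·(-11), so 3 | h(1).
Inductive step: suppose the statement holds for some m ≥ 1, i.e. 3 | h(m). Then
h(m+1) − 6·h(m) = (-7·3^(m+1) - 2·6^(m+1)) − 6·(-7·3^m - 2·6^m) = (-7)·3^m·(3 − 6) = (21)·3^m. Since 3 | h(m) by the inductive hypothesis, 3 | 6·h(m); and 3 | 21 since 21 = 3·7. Therefore 3 | h(m+1).
This completes the induction.
Therefore the largest such d is 3.

d = 3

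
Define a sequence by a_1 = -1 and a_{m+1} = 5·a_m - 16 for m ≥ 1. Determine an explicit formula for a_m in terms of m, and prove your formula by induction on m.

Computing the first terms: a_1 = -1, a_2 = -21, a_3 = -121. This suggests a_m = -5^m + 4.
When m = 1: the formula gives -1 = -1 = a_1.
Suppose the result is true for m = j, so a_j = -5^j + 4.
Then a_{j+1} = 5·a_j - 16 = 5·(-5^j + 4) - 16 = -5^(j + 1) + 4,
which is the claimed formula at m = j+1.
This completes the induction.

a_m = -5^m + 4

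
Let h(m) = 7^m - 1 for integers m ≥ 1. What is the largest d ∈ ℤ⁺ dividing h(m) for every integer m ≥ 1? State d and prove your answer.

d = 6

Computing the first values: h(1) = 6 and h(2) = 48; gcd(6, 48) = 6, so d ≤ 6.
We prove 6 | 7^m - 1 for all m ≥ 1 by induction on m.
Base case (m = 1): h(1) = 6 = 6·(1), so 6 | h(1).
For the inductive step, assume it holds for an arbitrary j ≥ 1, i.e. 6 | h(j). Then
7^{j+1} − 1^{j+1} = 7·7^j − 1·1^j = 7·(7^j − 1^j) + (6)·1^j. The first term is divisible by 6 by the inductive hypothesis, and the second term (6)·1^j is divisible by 6 since 6 | 6. Hence 6 | h(j+1).
By the principle of mathematical induction, the result holds for all m ≥ 1.
Therefore the largest such d is 6.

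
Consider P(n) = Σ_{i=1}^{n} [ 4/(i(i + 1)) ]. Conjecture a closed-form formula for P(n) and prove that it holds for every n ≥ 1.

P(n) = 4n/(n + 1)

We claim P(n) = 4n/(n + 1) for all n ≥ 1.
Base case (n = 1): P(1) = 2, and the closed form gives 2. They agree.
Inductive step: assume the claim holds for n = i, so P(i) = 4i/(i + 1).
Then P(i+1) = P(i) + (4/((i + 1)(i + 2))) = (4i/(i + 1)) + (4/((i + 1)(i + 2))).
Simplifying, P(i+1) = 4(i + 1)/(i + 2) = 4(i+1)/((i+1) + 1),
which is the closed form with n = i+1.
This completes the induction.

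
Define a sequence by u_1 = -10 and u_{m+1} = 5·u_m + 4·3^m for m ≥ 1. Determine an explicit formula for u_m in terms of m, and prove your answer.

u_m = -2·3^m - 4·5^(m - 1)

Computing the first terms: u_1 = -10, u_2 = -38, u_3 = -154. This suggests u_m = -2·3^m - 4·5^(m - 1).
Base case (m = 1): the formula gives -10 = -10 = u_1.
Suppose the result is true for m = i, so u_i = -2·3^i - 4·5^(i - 1).
Then u_{i+1} = 5·u_i + 4·3^i = 5·(-2·3^i - 4·5^(i - 1)) + 4·3^i = -2·3^(i + 1) - 4·5^i = -2·3^(i+1) - 4·5^((i+1) - 1),
which is the claimed formula at m = i+1.
This completes the induction.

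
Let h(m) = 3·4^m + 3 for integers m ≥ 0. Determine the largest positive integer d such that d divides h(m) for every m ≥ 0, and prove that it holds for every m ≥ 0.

Computing the first values: h(0) = 6 and h(1) = 15; gcd(6, 15) = 3, so d ≤ 3.
We prove 3 | 3·4^m + 3 for all m ≥ 0 by induction on m.
When m = 0: h(0) = 6 = 3·(2), so 3 | h(0).
Suppose the result is true for m = j, i.e. 3 | h(j). Then
h(j+1) = 3·4^(j+1) + 3 = 4·(3·4^j + 3) - 9 = 4·h(j) - 9. The first term is divisible by 3 by the inductive hypothesis, and -9 is divisible by 3. Hence 3 | h(j+1).
By the principle of mathematical induction, the result holds for all m ≥ 0.
Therefore the largest such d is 3.

d = 3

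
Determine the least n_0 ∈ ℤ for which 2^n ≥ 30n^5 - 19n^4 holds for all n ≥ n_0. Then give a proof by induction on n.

At n = 29: 536870912 < 601896131, so the inequality fails and n_0 ≥ 30. We prove 2^n ≥ 30n^5 - 19n^4 for all n ≥ 30.
Base step (n = 30): 2^n = 1073741824 and 30n^5 - 19n^4 = 713610000, so 1073741824 ≥ 713610000.
Inductive step: suppose the statement holds for some m ≥ 30, so 2^m ≥ 30m^5 - 19m^4.
Then 2^(m + 1) = 2·(2^m) ≥ 2·(30m^5 - 19m^4).
Also, for m ≥ 30 we have 2·(30m^5 - 19m^4) ≥ 30(m+1)^5 - 19(m+1)^4, since 2·(30m^5 - 19m^4) − (30(m+1)^5 - 19(m+1)^4) = 30m^5 - 169m^4 - 224m^3 - 186m^2 - 74m - 11, which is nonnegative for all m ≥ 30.
Combining, 2^(m + 1) ≥ 30(m+1)^5 - 19(m+1)^4.
Hence, by induction on n, the claim holds for every n ≥ 30.
Hence the smallest such n_0 is 30.

n_0 = 30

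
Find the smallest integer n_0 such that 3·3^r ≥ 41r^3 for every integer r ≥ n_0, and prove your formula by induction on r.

n_0 = 9

At r = 8: 19683 < 20992, so the inequality fails and n_0 ≥ 9. We prove 3·3^r ≥ 41r^3 for all r ≥ 9.
Base step (r = 9): 3·3^r = 59049 and 41r^3 = 29889, so 59049 ≥ 29889.
For the inductive step, assume it holds for an arbitrary p ≥ 9, so 3·3^p ≥ 41p^3.
Then 3·3^(p + 1) = 3·(3·3^p) ≥ 3·(41p^3).
Also, for p ≥ 9 we have 3·(41p^3) ≥ 41(p+1)^3, since 3 ≥ (1 + 1/p)^3 for all p ≥ 9.
Combining, 3·3^(p + 1) ≥ 41(p+1)^3.
By induction, the statement is established for all r ≥ 9.
Hence the smallest such n_0 is 9.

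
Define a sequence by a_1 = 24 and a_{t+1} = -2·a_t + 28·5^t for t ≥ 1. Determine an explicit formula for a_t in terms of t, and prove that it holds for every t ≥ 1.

Computing the first terms: a_1 = 24, a_2 = 92, a_3 = 516. This suggests a_t = (-2)^(t + 1) + 4·5^t.
Base step (t = 1): the formula gives 24 = 24 = a_1.
Inductive step: suppose the statement holds for some i ≥ 1, so a_i = (-2)^(i + 1) + 4·5^i.
Then a_{i+1} = -2·a_i + 28·5^i = -2·((-2)^(i + 1) + 4·5^i) + 28·5^i = (-2)^(i + 2) + 4·5^(i + 1) = (-2)^((i+1) + 1) + 4·5^(i+1),
which is the claimed formula at t = i+1.
By the principle of mathematical induction, the result holds for all t ≥ 1.

a_t = (-2)^(t + 1) + 4·5^t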